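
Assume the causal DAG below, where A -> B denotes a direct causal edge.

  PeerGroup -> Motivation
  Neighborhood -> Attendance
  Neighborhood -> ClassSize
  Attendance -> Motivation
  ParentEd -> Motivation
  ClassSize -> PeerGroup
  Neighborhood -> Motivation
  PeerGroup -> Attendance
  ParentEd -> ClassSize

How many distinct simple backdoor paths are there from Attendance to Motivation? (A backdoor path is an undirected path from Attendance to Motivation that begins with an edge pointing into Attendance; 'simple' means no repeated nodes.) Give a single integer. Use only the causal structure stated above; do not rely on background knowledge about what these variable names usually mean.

A backdoor path from Attendance to Motivation is any simple undirected path whose first edge points into Attendance (i.e. leaves Attendance via a parent).
Parents of Attendance: {Neighborhood, PeerGroup}.
Enumerating:
  P1: Attendance <- Neighborhood -> ClassSize <- ParentEd -> Motivation
  P2: Attendance <- Neighborhood -> ClassSize -> PeerGroup -> Motivation
  P3: Attendance <- Neighborhood -> Motivation
  P4: Attendance <- PeerGroup <- ClassSize <- ParentEd -> Motivation
  P5: Attendance <- PeerGroup <- ClassSize <- Neighborhood -> Motivation
  P6: Attendance <- PeerGroup -> Motivation
That exhausts the simple backdoor paths. Count: 6.

6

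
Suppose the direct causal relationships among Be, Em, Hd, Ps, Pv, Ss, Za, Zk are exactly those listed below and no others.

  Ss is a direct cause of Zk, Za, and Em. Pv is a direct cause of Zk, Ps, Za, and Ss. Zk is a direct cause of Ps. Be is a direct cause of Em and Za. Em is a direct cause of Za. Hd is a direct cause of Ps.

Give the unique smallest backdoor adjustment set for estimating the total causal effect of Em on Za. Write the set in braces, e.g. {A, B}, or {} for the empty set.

Variables eligible for adjustment (non-descendants of Em, excluding Em and Za): {Be, Hd, Ps, Pv, Ss, Zk}.
Backdoor paths from Em to Za:
  P1: Em <- Ss <- Pv -> Za
  P2: Em <- Ss -> Za
  P3: Em <- Ss -> Zk <- Pv -> Za
  P4: Em <- Ss -> Zk -> Ps <- Pv -> Za
  P5: Em <- Be -> Za
The empty set is not sufficient: P1 (Em <- Ss <- Pv -> Za) has no collider blocking it and no conditioned non-collider, so it is open.
Try {Be, Ss}:
  P1: blocked at chain node Ss ∈ conditioning set.
  P2: blocked at fork node Ss ∈ conditioning set.
  P3: blocked at fork node Ss ∈ conditioning set.
  P4: blocked at fork node Ss ∈ conditioning set.
  P5: blocked at fork node Be ∈ conditioning set.
{Be, Ss} contains no descendant of Em and blocks every backdoor path.
Every element of {Be, Ss} is needed (dropping Be leaves P5 open; dropping Ss leaves P1 open), so no proper subset is valid.
Among all size-2 subsets of the eligible variables, only {Be, Ss} blocks every backdoor path, so it is the unique smallest valid adjustment set.

{Be, Ss}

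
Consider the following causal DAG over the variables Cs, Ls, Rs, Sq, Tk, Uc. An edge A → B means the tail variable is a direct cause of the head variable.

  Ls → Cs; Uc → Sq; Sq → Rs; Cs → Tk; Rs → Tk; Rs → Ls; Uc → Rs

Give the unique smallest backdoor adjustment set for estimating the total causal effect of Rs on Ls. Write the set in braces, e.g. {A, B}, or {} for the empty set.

{}

Variables eligible for adjustment (non-descendants of Rs, excluding Rs and Ls): {Sq, Uc}.
Backdoor paths from Rs to Ls:
  (none)
With no backdoor paths the empty set already satisfies the criterion, and it is trivially minimal.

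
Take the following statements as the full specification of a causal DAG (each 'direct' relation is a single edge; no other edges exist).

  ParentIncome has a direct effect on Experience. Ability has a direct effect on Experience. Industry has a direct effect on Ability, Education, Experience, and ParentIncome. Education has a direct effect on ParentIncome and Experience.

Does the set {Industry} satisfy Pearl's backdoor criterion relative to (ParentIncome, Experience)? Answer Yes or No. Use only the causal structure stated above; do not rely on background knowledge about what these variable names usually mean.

Backdoor paths from ParentIncome to Experience (paths whose first edge points into ParentIncome):
  P1: ParentIncome <- Industry -> Ability -> Experience
  P2: ParentIncome <- Industry -> Education -> Experience
  P3: ParentIncome <- Industry -> Experience
  P4: ParentIncome <- Education <- Industry -> Ability -> Experience
  P5: ParentIncome <- Education <- Industry -> Experience
  P6: ParentIncome <- Education -> Experience
Condition 1 (no descendant of ParentIncome in the set): holds — descendants of ParentIncome are {Experience}; none are in {Industry}.
Condition 2 (every backdoor path blocked by {Industry}):
  P1: blocked at fork node Industry ∈ conditioning set.
  P2: blocked at fork node Industry ∈ conditioning set.
  P3: blocked at fork node Industry ∈ conditioning set.
  P4: blocked at fork node Industry ∈ conditioning set.
  P5: blocked at fork node Industry ∈ conditioning set.
  P6: open — no interior node is in the conditioning set.
{Industry} does not satisfy the backdoor criterion.

No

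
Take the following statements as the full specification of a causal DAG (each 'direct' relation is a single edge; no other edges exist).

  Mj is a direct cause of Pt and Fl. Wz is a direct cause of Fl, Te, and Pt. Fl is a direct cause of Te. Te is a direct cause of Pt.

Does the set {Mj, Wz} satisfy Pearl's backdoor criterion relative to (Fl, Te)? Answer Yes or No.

Yes

Backdoor paths from Fl to Te (paths whose first edge points into Fl):
  P1: Fl <- Mj -> Pt <- Wz -> Te
  P2: Fl <- Mj -> Pt <- Te
  P3: Fl <- Wz -> Te
  P4: Fl <- Wz -> Pt <- Te
Condition 1 (no descendant of Fl in the set): holds — descendants of Fl are {Pt, Te}; none are in {Mj, Wz}.
Condition 2 (every backdoor path blocked by {Mj, Wz}):
  P1: blocked at fork node Mj ∈ conditioning set.
  P2: blocked at fork node Mj ∈ conditioning set.
  P3: blocked at fork node Wz ∈ conditioning set.
  P4: blocked at fork node Wz ∈ conditioning set.
{Mj, Wz} satisfies the backdoor criterion.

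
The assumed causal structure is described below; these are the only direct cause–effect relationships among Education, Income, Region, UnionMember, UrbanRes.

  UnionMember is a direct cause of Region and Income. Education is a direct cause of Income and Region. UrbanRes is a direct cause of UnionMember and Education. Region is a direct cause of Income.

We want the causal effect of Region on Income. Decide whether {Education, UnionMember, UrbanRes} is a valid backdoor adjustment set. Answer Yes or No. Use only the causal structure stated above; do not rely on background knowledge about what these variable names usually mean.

Yes

Backdoor paths from Region to Income (paths whose first edge points into Region):
  P1: Region <- Education <- UrbanRes -> UnionMember -> Income
  P2: Region <- Education -> Income
  P3: Region <- UnionMember <- UrbanRes -> Education -> Income
  P4: Region <- UnionMember -> Income
Condition 1 (no descendant of Region in the set): holds — descendants of Region are {Income}; none are in {Education, UnionMember, UrbanRes}.
Condition 2 (every backdoor path blocked by {Education, UnionMember, UrbanRes}):
  P1: blocked at chain node Education ∈ conditioning set.
  P2: blocked at fork node Education ∈ conditioning set.
  P3: blocked at chain node UnionMember ∈ conditioning set.
  P4: blocked at fork node UnionMember ∈ conditioning set.
{Education, UnionMember, UrbanRes} satisfies the backdoor criterion.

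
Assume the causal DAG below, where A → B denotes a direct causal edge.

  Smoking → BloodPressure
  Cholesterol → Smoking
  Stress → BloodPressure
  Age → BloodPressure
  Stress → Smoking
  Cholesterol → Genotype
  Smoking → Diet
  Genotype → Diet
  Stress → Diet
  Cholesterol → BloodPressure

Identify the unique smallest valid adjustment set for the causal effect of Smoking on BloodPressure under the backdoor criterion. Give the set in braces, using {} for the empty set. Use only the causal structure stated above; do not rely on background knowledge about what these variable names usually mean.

Variables eligible for adjustment (non-descendants of Smoking, excluding Smoking and BloodPressure): {Age, Cholesterol, Genotype, Stress}.
Backdoor paths from Smoking to BloodPressure:
  P1: Smoking <- Cholesterol -> Genotype -> Diet <- Stress -> BloodPressure
  P2: Smoking <- Cholesterol -> BloodPressure
  P3: Smoking <- Stress -> BloodPressure
  P4: Smoking <- Stress -> Diet <- Genotype <- Cholesterol -> BloodPressure
The empty set is not sufficient: P2 (Smoking <- Cholesterol -> BloodPressure) has no collider blocking it and no conditioned non-collider, so it is open.
Try {Cholesterol, Stress}:
  P1: blocked at fork node Cholesterol ∈ conditioning set.
  P2: blocked at fork node Cholesterol ∈ conditioning set.
  P3: blocked at fork node Stress ∈ conditioning set.
  P4: blocked at fork node Stress ∈ conditioning set.
{Cholesterol, Stress} contains no descendant of Smoking and blocks every backdoor path.
Every element of {Cholesterol, Stress} is needed (dropping Cholesterol leaves P2 open; dropping Stress leaves P3 open), so no proper subset is valid.
Among all size-2 subsets of the eligible variables, only {Cholesterol, Stress} blocks every backdoor path, so it is the unique smallest valid adjustment set.

{Cholesterol, Stress}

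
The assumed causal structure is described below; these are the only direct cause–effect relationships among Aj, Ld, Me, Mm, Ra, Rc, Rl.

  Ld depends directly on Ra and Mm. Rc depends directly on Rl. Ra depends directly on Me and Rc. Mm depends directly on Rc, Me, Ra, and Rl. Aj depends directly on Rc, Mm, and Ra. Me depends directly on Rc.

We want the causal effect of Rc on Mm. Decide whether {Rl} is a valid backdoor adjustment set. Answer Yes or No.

Yes

Backdoor paths from Rc to Mm (paths whose first edge points into Rc):
  P1: Rc <- Rl -> Mm
Condition 1 (no descendant of Rc in the set): holds — descendants of Rc are {Aj, Ld, Me, Mm, Ra}; none are in {Rl}.
Condition 2 (every backdoor path blocked by {Rl}):
  P1: blocked at fork node Rl ∈ conditioning set.
{Rl} satisfies the backdoor criterion.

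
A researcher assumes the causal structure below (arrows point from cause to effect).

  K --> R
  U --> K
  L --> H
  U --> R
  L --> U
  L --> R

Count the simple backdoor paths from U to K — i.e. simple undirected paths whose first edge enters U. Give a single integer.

A backdoor path from U to K is any simple undirected path whose first edge points into U (i.e. leaves U via a parent).
Parents of U: {L}.
Enumerating:
  P1: U <- L -> R <- K
That exhausts the simple backdoor paths. Count: 1.

1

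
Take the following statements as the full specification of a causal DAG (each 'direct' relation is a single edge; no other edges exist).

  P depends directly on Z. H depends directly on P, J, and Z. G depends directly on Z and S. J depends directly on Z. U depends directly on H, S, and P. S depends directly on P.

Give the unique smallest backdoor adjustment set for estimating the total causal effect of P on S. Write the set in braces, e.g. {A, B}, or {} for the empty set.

{}

Variables eligible for adjustment (non-descendants of P, excluding P and S): {J, Z}.
Backdoor paths from P to S:
  P1: P <- Z -> J -> H -> U <- S
  P2: P <- Z -> H -> U <- S
  P3: P <- Z -> G <- S
Each backdoor path contains an unconditioned collider, so every path is already blocked with the empty conditioning set:
  P1: blocked at collider U (neither it nor any descendant is in the conditioning set).
  P2: blocked at collider U (neither it nor any descendant is in the conditioning set).
  P3: blocked at collider G (neither it nor any descendant is in the conditioning set).
The empty set is therefore the unique smallest valid set.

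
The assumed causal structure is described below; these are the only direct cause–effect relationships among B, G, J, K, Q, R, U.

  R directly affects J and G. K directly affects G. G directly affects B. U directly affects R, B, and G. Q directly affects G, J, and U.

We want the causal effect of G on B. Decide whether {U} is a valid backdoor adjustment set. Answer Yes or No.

Yes

Backdoor paths from G to B (paths whose first edge points into G):
  P1: G <- Q -> U -> B
  P2: G <- Q -> J <- R <- U -> B
  P3: G <- U -> B
  P4: G <- R <- U -> B
  P5: G <- R -> J <- Q -> U -> B
Condition 1 (no descendant of G in the set): holds — descendants of G are {B}; none are in {U}.
Condition 2 (every backdoor path blocked by {U}):
  P1: blocked at chain node U ∈ conditioning set.
  P2: blocked at collider J (neither it nor any descendant is in the conditioning set).
  P3: blocked at fork node U ∈ conditioning set.
  P4: blocked at fork node U ∈ conditioning set.
  P5: blocked at collider J (neither it nor any descendant is in the conditioning set).
{U} satisfies the backdoor criterion.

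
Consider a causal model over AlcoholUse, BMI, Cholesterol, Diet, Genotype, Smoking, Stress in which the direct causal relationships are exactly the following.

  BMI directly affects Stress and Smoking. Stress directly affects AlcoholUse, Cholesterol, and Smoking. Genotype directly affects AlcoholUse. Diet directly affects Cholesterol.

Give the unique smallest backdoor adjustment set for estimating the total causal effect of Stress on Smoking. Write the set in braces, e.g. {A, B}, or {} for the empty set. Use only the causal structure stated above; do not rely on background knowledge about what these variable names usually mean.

{BMI}

Variables eligible for adjustment (non-descendants of Stress, excluding Stress and Smoking): {BMI, Diet, Genotype}.
Backdoor paths from Stress to Smoking:
  P1: Stress <- BMI -> Smoking
The empty set is not sufficient: P1 (Stress <- BMI -> Smoking) has no collider blocking it and no conditioned non-collider, so it is open.
Try {BMI}:
  P1: blocked at fork node BMI ∈ conditioning set.
{BMI} contains no descendant of Stress and blocks every backdoor path.
No other singleton works — e.g. {Diet} leaves P1 open — so {BMI} is the unique smallest valid adjustment set.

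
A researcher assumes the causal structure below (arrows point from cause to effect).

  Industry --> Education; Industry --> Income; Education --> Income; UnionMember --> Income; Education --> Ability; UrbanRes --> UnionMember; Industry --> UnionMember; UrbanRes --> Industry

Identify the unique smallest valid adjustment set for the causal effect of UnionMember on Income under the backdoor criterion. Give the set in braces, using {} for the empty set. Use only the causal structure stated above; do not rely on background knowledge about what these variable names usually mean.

{Industry}

Variables eligible for adjustment (non-descendants of UnionMember, excluding UnionMember and Income): {Ability, Education, Industry, UrbanRes}.
Backdoor paths from UnionMember to Income:
  P1: UnionMember <- UrbanRes -> Industry -> Education -> Income
  P2: UnionMember <- UrbanRes -> Industry -> Income
  P3: UnionMember <- Industry -> Education -> Income
  P4: UnionMember <- Industry -> Income
The empty set is not sufficient: P1 (UnionMember <- UrbanRes -> Industry -> Education -> Income) has no collider blocking it and no conditioned non-collider, so it is open.
Try {Industry}:
  P1: blocked at chain node Industry ∈ conditioning set.
  P2: blocked at chain node Industry ∈ conditioning set.
  P3: blocked at fork node Industry ∈ conditioning set.
  P4: blocked at fork node Industry ∈ conditioning set.
{Industry} contains no descendant of UnionMember and blocks every backdoor path.
No other singleton works — e.g. {UrbanRes} leaves P3 open — so {Industry} is the unique smallest valid adjustment set.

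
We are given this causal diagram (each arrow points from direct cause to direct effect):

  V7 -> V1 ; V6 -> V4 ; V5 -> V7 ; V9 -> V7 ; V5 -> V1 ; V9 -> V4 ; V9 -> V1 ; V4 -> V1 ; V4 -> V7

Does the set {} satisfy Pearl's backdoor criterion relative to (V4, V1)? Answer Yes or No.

No

Backdoor paths from V4 to V1 (paths whose first edge points into V4):
  P1: V4 <- V9 -> V7 <- V5 -> V1
  P2: V4 <- V9 -> V7 -> V1
  P3: V4 <- V9 -> V1
Condition 1 (no descendant of V4 in the set): holds — descendants of V4 are {V1, V7}; none are in {}.
Condition 2 (every backdoor path blocked by {}):
  P1: blocked at collider V7 (neither it nor any descendant is in the conditioning set).
  P2: open — no interior node is in the conditioning set.
  P3: open — no interior node is in the conditioning set.
{} does not satisfy the backdoor criterion.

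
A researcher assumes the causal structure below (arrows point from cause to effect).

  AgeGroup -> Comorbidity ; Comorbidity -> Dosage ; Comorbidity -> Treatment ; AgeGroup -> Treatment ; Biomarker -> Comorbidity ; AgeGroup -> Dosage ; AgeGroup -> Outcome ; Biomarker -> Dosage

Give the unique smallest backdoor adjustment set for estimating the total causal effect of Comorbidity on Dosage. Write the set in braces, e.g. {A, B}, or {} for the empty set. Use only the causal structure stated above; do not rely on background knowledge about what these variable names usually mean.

{AgeGroup, Biomarker}

Variables eligible for adjustment (non-descendants of Comorbidity, excluding Comorbidity and Dosage): {AgeGroup, Biomarker, Outcome}.
Backdoor paths from Comorbidity to Dosage:
  P1: Comorbidity <- AgeGroup -> Dosage
  P2: Comorbidity <- Biomarker -> Dosage
The empty set is not sufficient: P1 (Comorbidity <- AgeGroup -> Dosage) has no collider blocking it and no conditioned non-collider, so it is open.
Try {AgeGroup, Biomarker}:
  P1: blocked at fork node AgeGroup ∈ conditioning set.
  P2: blocked at fork node Biomarker ∈ conditioning set.
{AgeGroup, Biomarker} contains no descendant of Comorbidity and blocks every backdoor path.
Every element of {AgeGroup, Biomarker} is needed (dropping AgeGroup leaves P1 open; dropping Biomarker leaves P2 open), so no proper subset is valid.
Among all size-2 subsets of the eligible variables, only {AgeGroup, Biomarker} blocks every backdoor path, so it is the unique smallest valid adjustment set.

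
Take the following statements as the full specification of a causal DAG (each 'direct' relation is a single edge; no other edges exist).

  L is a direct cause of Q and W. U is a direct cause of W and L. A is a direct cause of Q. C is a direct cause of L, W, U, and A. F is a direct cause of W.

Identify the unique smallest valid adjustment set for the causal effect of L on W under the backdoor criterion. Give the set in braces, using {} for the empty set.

{C, U}

Variables eligible for adjustment (non-descendants of L, excluding L and W): {A, C, F, U}.
Backdoor paths from L to W:
  P1: L <- C -> U -> W
  P2: L <- C -> W
  P3: L <- U <- C -> W
  P4: L <- U -> W
The empty set is not sufficient: P1 (L <- C -> U -> W) has no collider blocking it and no conditioned non-collider, so it is open.
Try {C, U}:
  P1: blocked at fork node C ∈ conditioning set.
  P2: blocked at fork node C ∈ conditioning set.
  P3: blocked at chain node U ∈ conditioning set.
  P4: blocked at fork node U ∈ conditioning set.
{C, U} contains no descendant of L and blocks every backdoor path.
Every element of {C, U} is needed (dropping C leaves P2 open; dropping U leaves P4 open), so no proper subset is valid.
Among all size-2 subsets of the eligible variables, only {C, U} blocks every backdoor path, so it is the unique smallest valid adjustment set.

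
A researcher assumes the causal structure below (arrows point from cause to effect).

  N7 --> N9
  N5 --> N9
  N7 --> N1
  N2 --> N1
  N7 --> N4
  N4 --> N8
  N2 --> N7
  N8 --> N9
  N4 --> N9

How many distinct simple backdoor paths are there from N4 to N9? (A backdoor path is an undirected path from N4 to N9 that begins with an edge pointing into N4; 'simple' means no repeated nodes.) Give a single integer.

A backdoor path from N4 to N9 is any simple undirected path whose first edge points into N4 (i.e. leaves N4 via a parent).
Parents of N4: {N7}.
Enumerating:
  P1: N4 <- N7 -> N9
That exhausts the simple backdoor paths. Count: 1.

1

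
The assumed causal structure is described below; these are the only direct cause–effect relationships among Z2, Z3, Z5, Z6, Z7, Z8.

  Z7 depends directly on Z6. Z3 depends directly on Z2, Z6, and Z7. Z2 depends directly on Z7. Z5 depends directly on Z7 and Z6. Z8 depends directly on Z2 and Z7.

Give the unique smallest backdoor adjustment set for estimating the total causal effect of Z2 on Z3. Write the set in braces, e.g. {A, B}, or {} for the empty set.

{Z7}

Variables eligible for adjustment (non-descendants of Z2, excluding Z2 and Z3): {Z5, Z6, Z7}.
Backdoor paths from Z2 to Z3:
  P1: Z2 <- Z7 <- Z6 -> Z3
  P2: Z2 <- Z7 -> Z5 <- Z6 -> Z3
  P3: Z2 <- Z7 -> Z3
The empty set is not sufficient: P1 (Z2 <- Z7 <- Z6 -> Z3) has no collider blocking it and no conditioned non-collider, so it is open.
Try {Z7}:
  P1: blocked at chain node Z7 ∈ conditioning set.
  P2: blocked at fork node Z7 ∈ conditioning set.
  P3: blocked at fork node Z7 ∈ conditioning set.
{Z7} contains no descendant of Z2 and blocks every backdoor path.
No other singleton works — e.g. {Z6} leaves P3 open — so {Z7} is the unique smallest valid adjustment set.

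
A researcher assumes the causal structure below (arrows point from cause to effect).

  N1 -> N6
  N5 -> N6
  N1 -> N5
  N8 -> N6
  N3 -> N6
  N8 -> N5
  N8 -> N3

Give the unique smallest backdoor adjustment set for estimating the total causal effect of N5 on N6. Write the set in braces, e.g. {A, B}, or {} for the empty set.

{N1, N8}

Variables eligible for adjustment (non-descendants of N5, excluding N5 and N6): {N1, N3, N8}.
Backdoor paths from N5 to N6:
  P1: N5 <- N1 -> N6
  P2: N5 <- N8 -> N3 -> N6
  P3: N5 <- N8 -> N6
The empty set is not sufficient: P1 (N5 <- N1 -> N6) has no collider blocking it and no conditioned non-collider, so it is open.
Try {N1, N8}:
  P1: blocked at fork node N1 ∈ conditioning set.
  P2: blocked at fork node N8 ∈ conditioning set.
  P3: blocked at fork node N8 ∈ conditioning set.
{N1, N8} contains no descendant of N5 and blocks every backdoor path.
Every element of {N1, N8} is needed (dropping N1 leaves P1 open; dropping N8 leaves P2 open), so no proper subset is valid.
Among all size-2 subsets of the eligible variables, only {N1, N8} blocks every backdoor path, so it is the unique smallest valid adjustment set.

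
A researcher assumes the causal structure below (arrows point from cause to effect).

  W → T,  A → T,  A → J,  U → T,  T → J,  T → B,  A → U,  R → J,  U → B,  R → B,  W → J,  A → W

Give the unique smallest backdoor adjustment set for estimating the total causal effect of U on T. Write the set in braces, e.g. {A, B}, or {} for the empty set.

{A}

Variables eligible for adjustment (non-descendants of U, excluding U and T): {A, R, W}.
Backdoor paths from U to T:
  P1: U <- A -> W -> T
  P2: U <- A -> W -> J <- T
  P3: U <- A -> W -> J <- R -> B <- T
  P4: U <- A -> T
  P5: U <- A -> J <- W -> T
  P6: U <- A -> J <- T
  P7: U <- A -> J <- R -> B <- T
The empty set is not sufficient: P1 (U <- A -> W -> T) has no collider blocking it and no conditioned non-collider, so it is open.
Try {A}:
  P1: blocked at fork node A ∈ conditioning set.
  P2: blocked at fork node A ∈ conditioning set.
  P3: blocked at fork node A ∈ conditioning set.
  P4: blocked at fork node A ∈ conditioning set.
  P5: blocked at fork node A ∈ conditioning set.
  P6: blocked at fork node A ∈ conditioning set.
  P7: blocked at fork node A ∈ conditioning set.
{A} contains no descendant of U and blocks every backdoor path.
No other singleton works — e.g. {W} leaves P4 open — so {A} is the unique smallest valid adjustment set.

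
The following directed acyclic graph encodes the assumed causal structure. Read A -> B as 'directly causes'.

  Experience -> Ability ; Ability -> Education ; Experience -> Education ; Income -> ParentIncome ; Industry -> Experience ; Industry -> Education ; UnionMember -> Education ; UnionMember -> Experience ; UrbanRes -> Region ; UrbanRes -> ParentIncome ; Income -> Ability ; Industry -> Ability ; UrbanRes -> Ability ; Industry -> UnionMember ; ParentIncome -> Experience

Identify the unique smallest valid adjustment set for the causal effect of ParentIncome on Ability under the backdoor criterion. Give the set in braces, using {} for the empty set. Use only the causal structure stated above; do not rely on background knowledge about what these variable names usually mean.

{Income, UrbanRes}

Variables eligible for adjustment (non-descendants of ParentIncome, excluding ParentIncome and Ability): {Income, Industry, Region, UnionMember, UrbanRes}.
Backdoor paths from ParentIncome to Ability:
  P1: ParentIncome <- UrbanRes -> Ability
  P2: ParentIncome <- Income -> Ability
The empty set is not sufficient: P1 (ParentIncome <- UrbanRes -> Ability) has no collider blocking it and no conditioned non-collider, so it is open.
Try {Income, UrbanRes}:
  P1: blocked at fork node UrbanRes ∈ conditioning set.
  P2: blocked at fork node Income ∈ conditioning set.
{Income, UrbanRes} contains no descendant of ParentIncome and blocks every backdoor path.
Every element of {Income, UrbanRes} is needed (dropping Income leaves P2 open; dropping UrbanRes leaves P1 open), so no proper subset is valid.
Among all size-2 subsets of the eligible variables, only {Income, UrbanRes} blocks every backdoor path, so it is the unique smallest valid adjustment set.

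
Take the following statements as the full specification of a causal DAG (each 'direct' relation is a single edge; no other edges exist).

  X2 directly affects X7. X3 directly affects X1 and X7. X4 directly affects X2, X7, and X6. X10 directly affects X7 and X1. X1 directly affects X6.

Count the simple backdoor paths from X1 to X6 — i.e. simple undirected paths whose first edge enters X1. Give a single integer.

4

A backdoor path from X1 to X6 is any simple undirected path whose first edge points into X1 (i.e. leaves X1 via a parent).
Parents of X1: {X10, X3}.
Enumerating:
  P1: X1 <- X3 -> X7 <- X4 -> X6
  P2: X1 <- X3 -> X7 <- X2 <- X4 -> X6
  P3: X1 <- X10 -> X7 <- X4 -> X6
  P4: X1 <- X10 -> X7 <- X2 <- X4 -> X6
That exhausts the simple backdoor paths. Count: 4.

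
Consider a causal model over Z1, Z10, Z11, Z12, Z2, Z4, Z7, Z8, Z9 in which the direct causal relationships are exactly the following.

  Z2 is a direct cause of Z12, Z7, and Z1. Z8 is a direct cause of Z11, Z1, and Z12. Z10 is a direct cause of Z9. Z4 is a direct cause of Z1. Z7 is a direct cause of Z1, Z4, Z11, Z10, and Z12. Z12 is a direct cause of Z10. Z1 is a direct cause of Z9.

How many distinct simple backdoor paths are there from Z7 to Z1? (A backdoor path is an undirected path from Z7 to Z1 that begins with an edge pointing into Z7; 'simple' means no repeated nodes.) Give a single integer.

3

A backdoor path from Z7 to Z1 is any simple undirected path whose first edge points into Z7 (i.e. leaves Z7 via a parent).
Parents of Z7: {Z2}.
Enumerating:
  P1: Z7 <- Z2 -> Z12 <- Z8 -> Z1
  P2: Z7 <- Z2 -> Z12 -> Z10 -> Z9 <- Z1
  P3: Z7 <- Z2 -> Z1
That exhausts the simple backdoor paths. Count: 3.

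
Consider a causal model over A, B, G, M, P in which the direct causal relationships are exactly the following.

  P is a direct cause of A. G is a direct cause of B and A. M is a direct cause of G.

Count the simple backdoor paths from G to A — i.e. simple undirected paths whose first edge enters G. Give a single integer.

A backdoor path from G to A is any simple undirected path whose first edge points into G (i.e. leaves G via a parent).
Parents of G: {M}.
No simple path from any parent of G reaches A without revisiting G, so there are no backdoor paths.

0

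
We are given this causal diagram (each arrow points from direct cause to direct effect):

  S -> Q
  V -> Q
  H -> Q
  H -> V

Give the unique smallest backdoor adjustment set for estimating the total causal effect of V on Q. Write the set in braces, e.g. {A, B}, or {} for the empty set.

{H}

Variables eligible for adjustment (non-descendants of V, excluding V and Q): {H, S}.
Backdoor paths from V to Q:
  P1: V <- H -> Q
The empty set is not sufficient: P1 (V <- H -> Q) has no collider blocking it and no conditioned non-collider, so it is open.
Try {H}:
  P1: blocked at fork node H ∈ conditioning set.
{H} contains no descendant of V and blocks every backdoor path.
No other singleton works — e.g. {S} leaves P1 open — so {H} is the unique smallest valid adjustment set.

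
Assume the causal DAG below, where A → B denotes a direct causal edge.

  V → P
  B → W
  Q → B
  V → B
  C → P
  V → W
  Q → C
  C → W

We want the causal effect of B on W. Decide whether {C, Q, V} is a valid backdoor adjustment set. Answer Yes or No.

Backdoor paths from B to W (paths whose first edge points into B):
  P1: B <- V -> W
  P2: B <- V -> P <- C -> W
  P3: B <- Q -> C -> W
  P4: B <- Q -> C -> P <- V -> W
Condition 1 (no descendant of B in the set): holds — descendants of B are {W}; none are in {C, Q, V}.
Condition 2 (every backdoor path blocked by {C, Q, V}):
  P1: blocked at fork node V ∈ conditioning set.
  P2: blocked at fork node V ∈ conditioning set.
  P3: blocked at fork node Q ∈ conditioning set.
  P4: blocked at fork node Q ∈ conditioning set.
{C, Q, V} satisfies the backdoor criterion.

Yes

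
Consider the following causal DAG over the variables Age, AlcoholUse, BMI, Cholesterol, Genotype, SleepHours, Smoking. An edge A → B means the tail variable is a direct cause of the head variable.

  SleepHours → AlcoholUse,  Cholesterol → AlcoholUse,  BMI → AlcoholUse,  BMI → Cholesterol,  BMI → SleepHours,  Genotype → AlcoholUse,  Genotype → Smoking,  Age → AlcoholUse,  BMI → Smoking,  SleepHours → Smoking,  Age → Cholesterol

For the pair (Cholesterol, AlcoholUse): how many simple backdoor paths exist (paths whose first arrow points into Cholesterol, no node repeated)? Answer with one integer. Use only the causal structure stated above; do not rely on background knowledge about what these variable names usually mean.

A backdoor path from Cholesterol to AlcoholUse is any simple undirected path whose first edge points into Cholesterol (i.e. leaves Cholesterol via a parent).
Parents of Cholesterol: {Age, BMI}.
Enumerating:
  P1: Cholesterol <- Age -> AlcoholUse
  P2: Cholesterol <- BMI -> SleepHours -> AlcoholUse
  P3: Cholesterol <- BMI -> SleepHours -> Smoking <- Genotype -> AlcoholUse
  P4: Cholesterol <- BMI -> AlcoholUse
  P5: Cholesterol <- BMI -> Smoking <- Genotype -> AlcoholUse
  P6: Cholesterol <- BMI -> Smoking <- SleepHours -> AlcoholUse
That exhausts the simple backdoor paths. Count: 6.

6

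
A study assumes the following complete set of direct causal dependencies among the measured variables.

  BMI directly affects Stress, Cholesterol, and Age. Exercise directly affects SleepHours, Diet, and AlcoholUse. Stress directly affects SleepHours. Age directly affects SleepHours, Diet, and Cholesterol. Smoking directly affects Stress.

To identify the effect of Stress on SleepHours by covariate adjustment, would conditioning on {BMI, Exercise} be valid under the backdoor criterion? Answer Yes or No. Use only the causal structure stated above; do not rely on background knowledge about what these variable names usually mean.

Yes

Backdoor paths from Stress to SleepHours (paths whose first edge points into Stress):
  P1: Stress <- BMI -> Age -> SleepHours
  P2: Stress <- BMI -> Age -> Diet <- Exercise -> SleepHours
  P3: Stress <- BMI -> Cholesterol <- Age -> SleepHours
  P4: Stress <- BMI -> Cholesterol <- Age -> Diet <- Exercise -> SleepHours
Condition 1 (no descendant of Stress in the set): holds — descendants of Stress are {SleepHours}; none are in {BMI, Exercise}.
Condition 2 (every backdoor path blocked by {BMI, Exercise}):
  P1: blocked at fork node BMI ∈ conditioning set.
  P2: blocked at fork node BMI ∈ conditioning set.
  P3: blocked at fork node BMI ∈ conditioning set.
  P4: blocked at fork node BMI ∈ conditioning set.
{BMI, Exercise} satisfies the backdoor criterion.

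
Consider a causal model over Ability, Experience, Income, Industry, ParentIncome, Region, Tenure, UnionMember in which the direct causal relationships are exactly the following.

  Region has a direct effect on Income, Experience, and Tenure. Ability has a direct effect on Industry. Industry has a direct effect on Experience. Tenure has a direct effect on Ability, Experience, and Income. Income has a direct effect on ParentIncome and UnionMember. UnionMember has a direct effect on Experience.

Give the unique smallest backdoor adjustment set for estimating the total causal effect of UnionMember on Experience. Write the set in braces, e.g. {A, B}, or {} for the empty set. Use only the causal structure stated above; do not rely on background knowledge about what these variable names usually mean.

{Income}

Variables eligible for adjustment (non-descendants of UnionMember, excluding UnionMember and Experience): {Ability, Income, Industry, ParentIncome, Region, Tenure}.
Backdoor paths from UnionMember to Experience:
  P1: UnionMember <- Income <- Region -> Tenure -> Ability -> Industry -> Experience
  P2: UnionMember <- Income <- Region -> Tenure -> Experience
  P3: UnionMember <- Income <- Region -> Experience
  P4: UnionMember <- Income <- Tenure <- Region -> Experience
  P5: UnionMember <- Income <- Tenure -> Ability -> Industry -> Experience
  P6: UnionMember <- Income <- Tenure -> Experience
The empty set is not sufficient: P1 (UnionMember <- Income <- Region -> Tenure -> Ability -> Industry -> Experience) has no collider blocking it and no conditioned non-collider, so it is open.
Try {Income}:
  P1: blocked at chain node Income ∈ conditioning set.
  P2: blocked at chain node Income ∈ conditioning set.
  P3: blocked at chain node Income ∈ conditioning set.
  P4: blocked at chain node Income ∈ conditioning set.
  P5: blocked at chain node Income ∈ conditioning set.
  P6: blocked at chain node Income ∈ conditioning set.
{Income} contains no descendant of UnionMember and blocks every backdoor path.
No other singleton works — e.g. {Region} leaves P5 open — so {Income} is the unique smallest valid adjustment set.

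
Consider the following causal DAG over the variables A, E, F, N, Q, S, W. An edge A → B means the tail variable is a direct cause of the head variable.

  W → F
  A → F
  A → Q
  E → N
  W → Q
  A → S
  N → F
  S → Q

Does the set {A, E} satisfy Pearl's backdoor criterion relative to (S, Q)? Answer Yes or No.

Backdoor paths from S to Q (paths whose first edge points into S):
  P1: S <- A -> F <- W -> Q
  P2: S <- A -> Q
Condition 1 (no descendant of S in the set): holds — descendants of S are {Q}; none are in {A, E}.
Condition 2 (every backdoor path blocked by {A, E}):
  P1: blocked at fork node A ∈ conditioning set.
  P2: blocked at fork node A ∈ conditioning set.
{A, E} satisfies the backdoor criterion.

Yes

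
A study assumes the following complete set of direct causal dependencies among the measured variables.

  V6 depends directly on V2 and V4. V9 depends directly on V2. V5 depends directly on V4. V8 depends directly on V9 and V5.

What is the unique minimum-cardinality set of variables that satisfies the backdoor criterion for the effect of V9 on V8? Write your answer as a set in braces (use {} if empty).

Variables eligible for adjustment (non-descendants of V9, excluding V9 and V8): {V2, V4, V5, V6}.
Backdoor paths from V9 to V8:
  P1: V9 <- V2 -> V6 <- V4 -> V5 -> V8
Each backdoor path contains an unconditioned collider, so every path is already blocked with the empty conditioning set:
  P1: blocked at collider V6 (neither it nor any descendant is in the conditioning set).
The empty set is therefore the unique smallest valid set.

{}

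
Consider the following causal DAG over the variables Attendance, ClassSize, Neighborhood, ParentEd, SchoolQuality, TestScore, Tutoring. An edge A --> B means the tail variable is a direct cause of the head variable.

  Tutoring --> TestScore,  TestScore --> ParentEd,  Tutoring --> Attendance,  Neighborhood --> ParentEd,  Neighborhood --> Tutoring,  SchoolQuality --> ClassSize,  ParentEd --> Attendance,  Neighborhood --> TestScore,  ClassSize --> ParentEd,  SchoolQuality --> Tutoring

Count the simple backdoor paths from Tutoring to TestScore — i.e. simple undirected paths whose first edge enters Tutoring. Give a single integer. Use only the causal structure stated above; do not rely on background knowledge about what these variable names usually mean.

4

A backdoor path from Tutoring to TestScore is any simple undirected path whose first edge points into Tutoring (i.e. leaves Tutoring via a parent).
Parents of Tutoring: {Neighborhood, SchoolQuality}.
Enumerating:
  P1: Tutoring <- SchoolQuality -> ClassSize -> ParentEd <- Neighborhood -> TestScore
  P2: Tutoring <- SchoolQuality -> ClassSize -> ParentEd <- TestScore
  P3: Tutoring <- Neighborhood -> TestScore
  P4: Tutoring <- Neighborhood -> ParentEd <- TestScore
That exhausts the simple backdoor paths. Count: 4.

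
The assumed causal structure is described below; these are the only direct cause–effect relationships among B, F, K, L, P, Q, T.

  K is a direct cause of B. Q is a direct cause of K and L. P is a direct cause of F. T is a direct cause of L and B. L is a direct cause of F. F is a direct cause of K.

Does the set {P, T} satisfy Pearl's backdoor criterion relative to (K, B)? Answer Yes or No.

Yes

Backdoor paths from K to B (paths whose first edge points into K):
  P1: K <- Q -> L <- T -> B
  P2: K <- F <- L <- T -> B
Condition 1 (no descendant of K in the set): holds — descendants of K are {B}; none are in {P, T}.
Condition 2 (every backdoor path blocked by {P, T}):
  P1: blocked at collider L (neither it nor any descendant is in the conditioning set).
  P2: blocked at fork node T ∈ conditioning set.
{P, T} satisfies the backdoor criterion.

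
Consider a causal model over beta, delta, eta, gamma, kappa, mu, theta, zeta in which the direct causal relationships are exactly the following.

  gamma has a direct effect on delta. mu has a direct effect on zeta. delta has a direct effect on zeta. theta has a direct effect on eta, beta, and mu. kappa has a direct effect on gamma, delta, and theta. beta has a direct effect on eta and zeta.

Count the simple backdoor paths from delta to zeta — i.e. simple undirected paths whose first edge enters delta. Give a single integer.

A backdoor path from delta to zeta is any simple undirected path whose first edge points into delta (i.e. leaves delta via a parent).
Parents of delta: {gamma, kappa}.
Enumerating:
  P1: delta <- kappa -> theta -> beta -> zeta
  P2: delta <- kappa -> theta -> mu -> zeta
  P3: delta <- kappa -> theta -> eta <- beta -> zeta
  P4: delta <- gamma <- kappa -> theta -> beta -> zeta
  P5: delta <- gamma <- kappa -> theta -> mu -> zeta
  P6: delta <- gamma <- kappa -> theta -> eta <- beta -> zeta
That exhausts the simple backdoor paths. Count: 6.

6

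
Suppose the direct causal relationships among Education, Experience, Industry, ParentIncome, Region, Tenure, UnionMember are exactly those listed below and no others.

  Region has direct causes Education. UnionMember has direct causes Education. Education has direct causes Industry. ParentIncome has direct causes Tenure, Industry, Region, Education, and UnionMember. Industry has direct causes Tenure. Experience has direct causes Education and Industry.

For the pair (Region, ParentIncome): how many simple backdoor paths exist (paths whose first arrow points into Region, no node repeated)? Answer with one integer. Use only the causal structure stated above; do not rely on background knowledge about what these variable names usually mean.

A backdoor path from Region to ParentIncome is any simple undirected path whose first edge points into Region (i.e. leaves Region via a parent).
Parents of Region: {Education}.
Enumerating:
  P1: Region <- Education <- Industry <- Tenure -> ParentIncome
  P2: Region <- Education <- Industry -> ParentIncome
  P3: Region <- Education -> UnionMember -> ParentIncome
  P4: Region <- Education -> Experience <- Industry <- Tenure -> ParentIncome
  P5: Region <- Education -> Experience <- Industry -> ParentIncome
  P6: Region <- Education -> ParentIncome
That exhausts the simple backdoor paths. Count: 6.

6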